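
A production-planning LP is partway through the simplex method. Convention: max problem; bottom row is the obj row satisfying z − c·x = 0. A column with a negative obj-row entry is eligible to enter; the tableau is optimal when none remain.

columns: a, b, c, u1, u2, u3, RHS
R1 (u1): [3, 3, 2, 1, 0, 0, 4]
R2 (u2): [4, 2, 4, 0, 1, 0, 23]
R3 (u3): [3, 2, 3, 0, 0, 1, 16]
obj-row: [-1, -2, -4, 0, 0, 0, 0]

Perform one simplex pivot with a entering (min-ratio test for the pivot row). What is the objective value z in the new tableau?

4/3

Ratio test on column a — row 1: 4/3 = 4/3; row 2: 23/4 = 23/4; row 3: 16/3 = 16/3. Minimum is 4/3 at row 1 (u1 leaves); pivot element 3.
Pivot on row 1; the obj-row RHS becomes 0 − (-1)·(4/3) = 4/3.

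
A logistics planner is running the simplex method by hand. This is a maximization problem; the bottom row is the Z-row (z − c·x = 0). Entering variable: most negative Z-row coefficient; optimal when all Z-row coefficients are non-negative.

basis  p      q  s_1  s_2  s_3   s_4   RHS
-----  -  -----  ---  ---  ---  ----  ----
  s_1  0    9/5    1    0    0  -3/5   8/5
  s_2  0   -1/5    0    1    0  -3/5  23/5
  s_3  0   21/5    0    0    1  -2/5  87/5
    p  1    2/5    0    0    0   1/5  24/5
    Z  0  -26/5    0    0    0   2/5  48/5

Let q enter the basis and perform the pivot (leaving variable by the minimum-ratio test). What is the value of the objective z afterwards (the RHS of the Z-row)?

Ratio test on column q — row 1: (8/5)/(9/5) = 8/9; row 2: entry -1/5 ≤ 0; row 3: (87/5)/(21/5) = 29/7; row 4: (24/5)/(2/5) = 12. Minimum is 8/9 at row 1 (s_1 leaves); pivot element 9/5.
Pivot on row 1; the Z-row RHS becomes 48/5 − (-26/5)·(8/9) = 128/9.

128/9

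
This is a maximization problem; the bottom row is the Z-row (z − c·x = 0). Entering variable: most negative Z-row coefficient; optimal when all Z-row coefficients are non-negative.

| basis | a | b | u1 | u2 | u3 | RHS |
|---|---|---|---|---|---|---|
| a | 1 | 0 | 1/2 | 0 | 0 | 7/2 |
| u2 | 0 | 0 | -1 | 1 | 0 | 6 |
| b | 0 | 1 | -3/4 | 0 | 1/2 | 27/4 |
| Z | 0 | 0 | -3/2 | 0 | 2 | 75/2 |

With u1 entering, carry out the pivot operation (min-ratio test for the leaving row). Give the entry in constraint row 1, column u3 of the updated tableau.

0

Ratio test on column u1 — row 1: (7/2)/(1/2) = 7; row 2: entry -1 ≤ 0; row 3: entry -3/4 ≤ 0. Minimum is 7 at row 1 (a leaves); pivot element 1/2.
Divide row 1 by 1/2; eliminate column u1 from the other rows.
In the new row 1, the u3 entry is the old entry divided by the pivot: 0/(1/2) = 0.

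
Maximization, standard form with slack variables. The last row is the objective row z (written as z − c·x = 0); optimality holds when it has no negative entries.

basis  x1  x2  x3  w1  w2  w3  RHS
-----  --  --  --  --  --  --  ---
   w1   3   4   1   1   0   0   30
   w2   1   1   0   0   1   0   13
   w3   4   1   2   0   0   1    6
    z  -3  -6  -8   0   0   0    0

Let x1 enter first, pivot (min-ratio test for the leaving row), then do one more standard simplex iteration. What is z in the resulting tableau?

24

Ratio test on column x1 — row 1: 30/3 = 10; row 2: 13/1 = 13; row 3: 6/4 = 3/2. Minimum is 3/2 at row 3 (w3 leaves); pivot element 4.
Pivot on row 3; the z-row RHS becomes 0 − (-3)·(3/2) = 9/2.
Next entering variable (most negative z-row entry -13/2): x3.
Ratio test on column x3 — row 1: entry -1/2 ≤ 0; row 2: entry -1/2 ≤ 0; row 3: (3/2)/(1/2) = 3. Minimum is 3 at row 3 (x1 leaves); pivot element 1/2.
After the second pivot the z-row RHS is 9/2 − (-13/2)·3 = 24.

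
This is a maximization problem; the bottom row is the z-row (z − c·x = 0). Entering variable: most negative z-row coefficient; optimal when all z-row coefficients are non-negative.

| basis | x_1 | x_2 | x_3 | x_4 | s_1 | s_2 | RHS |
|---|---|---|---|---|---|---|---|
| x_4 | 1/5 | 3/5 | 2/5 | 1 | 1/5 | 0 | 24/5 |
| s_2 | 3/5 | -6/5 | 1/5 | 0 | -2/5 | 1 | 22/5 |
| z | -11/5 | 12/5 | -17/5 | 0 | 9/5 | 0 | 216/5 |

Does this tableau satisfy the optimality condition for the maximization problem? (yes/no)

The z-row has a negative entry -17/5 in column x_3, so it is not optimal.

no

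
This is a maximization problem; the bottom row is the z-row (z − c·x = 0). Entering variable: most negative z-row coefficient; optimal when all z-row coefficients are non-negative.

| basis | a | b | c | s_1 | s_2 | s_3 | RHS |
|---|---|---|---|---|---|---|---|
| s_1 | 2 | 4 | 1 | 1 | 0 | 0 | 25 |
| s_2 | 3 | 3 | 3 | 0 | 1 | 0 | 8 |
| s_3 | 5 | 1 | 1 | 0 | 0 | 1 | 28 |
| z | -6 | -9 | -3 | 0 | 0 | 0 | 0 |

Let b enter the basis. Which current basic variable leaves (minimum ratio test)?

s_2

Column b entries and ratios — s_1: 25/4 = 25/4; s_2: 8/3 = 8/3; s_3: 28/1 = 28.
Smallest ratio is 8/3 in the row of s_2, so s_2 leaves.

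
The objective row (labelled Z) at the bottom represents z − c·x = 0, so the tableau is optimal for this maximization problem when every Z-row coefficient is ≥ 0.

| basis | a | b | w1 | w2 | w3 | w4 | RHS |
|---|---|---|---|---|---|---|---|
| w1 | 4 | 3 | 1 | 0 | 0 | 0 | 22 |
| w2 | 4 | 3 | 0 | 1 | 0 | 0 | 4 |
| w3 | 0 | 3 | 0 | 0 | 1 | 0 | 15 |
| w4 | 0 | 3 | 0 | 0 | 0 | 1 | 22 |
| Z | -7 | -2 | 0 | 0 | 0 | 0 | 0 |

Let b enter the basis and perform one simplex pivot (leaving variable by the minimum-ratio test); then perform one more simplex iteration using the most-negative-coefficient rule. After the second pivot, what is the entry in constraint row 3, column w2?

Ratio test on column b — row 1: 22/3 = 22/3; row 2: 4/3 = 4/3; row 3: 15/3 = 5; row 4: 22/3 = 22/3. Minimum is 4/3 at row 2 (w2 leaves); pivot element 3.
Divide row 2 by 3; eliminate column b from the other rows.
Second iteration: most negative Z-row entry is -13/3 in column a, so a enters.
Ratio test on column a — row 1: entry 0 ≤ 0; row 2: (4/3)/(4/3) = 1; row 3: entry -4 ≤ 0; row 4: entry -4 ≤ 0. Minimum is 1 at row 2 (b leaves); pivot element 4/3.
Divide row 2 by 4/3; eliminate column a from the other rows.
After both pivots, the entry at constraint row 3, column w2 is 0.

0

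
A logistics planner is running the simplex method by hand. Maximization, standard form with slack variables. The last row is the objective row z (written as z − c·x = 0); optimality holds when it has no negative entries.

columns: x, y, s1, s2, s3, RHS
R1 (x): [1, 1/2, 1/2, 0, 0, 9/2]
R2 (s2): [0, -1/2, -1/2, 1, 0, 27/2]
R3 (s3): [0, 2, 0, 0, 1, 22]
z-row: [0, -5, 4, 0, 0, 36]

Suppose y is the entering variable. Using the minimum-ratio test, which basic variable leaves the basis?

Column y entries and ratios — x: (9/2)/(1/2) = 9; s2: -1/2 ≤ 0, skip; s3: 22/2 = 11.
Smallest ratio is 9 in the row of x, so x leaves.

x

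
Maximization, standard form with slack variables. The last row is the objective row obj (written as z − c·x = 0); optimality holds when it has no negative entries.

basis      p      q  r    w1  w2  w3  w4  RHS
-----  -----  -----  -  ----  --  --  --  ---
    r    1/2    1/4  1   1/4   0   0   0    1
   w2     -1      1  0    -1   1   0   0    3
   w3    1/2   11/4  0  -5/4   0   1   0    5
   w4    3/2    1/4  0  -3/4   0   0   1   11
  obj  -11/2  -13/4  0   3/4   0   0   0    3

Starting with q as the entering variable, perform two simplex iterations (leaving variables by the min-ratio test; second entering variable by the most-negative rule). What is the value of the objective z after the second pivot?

74/5

Ratio test on column q — row 1: 1/(1/4) = 4; row 2: 3/1 = 3; row 3: 5/(11/4) = 20/11; row 4: 11/(1/4) = 44. Minimum is 20/11 at row 3 (w3 leaves); pivot element 11/4.
Pivot on row 3; the obj-row RHS becomes 3 − (-13/4)·(20/11) = 98/11.
Next entering variable (most negative obj-row entry -54/11): p.
Ratio test on column p — row 1: (6/11)/(5/11) = 6/5; row 2: entry -13/11 ≤ 0; row 3: (20/11)/(2/11) = 10; row 4: (116/11)/(16/11) = 29/4. Minimum is 6/5 at row 1 (r leaves); pivot element 5/11.
After the second pivot the obj-row RHS is 98/11 − (-54/11)·(6/5) = 74/5.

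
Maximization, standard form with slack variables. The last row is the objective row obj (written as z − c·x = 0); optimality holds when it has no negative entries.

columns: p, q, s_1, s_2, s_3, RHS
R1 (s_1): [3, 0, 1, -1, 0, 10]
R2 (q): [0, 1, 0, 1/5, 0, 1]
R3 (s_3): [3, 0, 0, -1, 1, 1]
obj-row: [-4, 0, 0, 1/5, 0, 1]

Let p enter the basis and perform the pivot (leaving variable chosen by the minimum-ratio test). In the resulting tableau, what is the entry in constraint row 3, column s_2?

-1/3

Ratio test on column p — row 1: 10/3 = 10/3; row 2: entry 0 ≤ 0; row 3: 1/3 = 1/3. Minimum is 1/3 at row 3 (s_3 leaves); pivot element 3.
Divide row 3 by 3; eliminate column p from the other rows.
In the new row 3, the s_2 entry is the old entry divided by the pivot: (-1)/3 = -1/3.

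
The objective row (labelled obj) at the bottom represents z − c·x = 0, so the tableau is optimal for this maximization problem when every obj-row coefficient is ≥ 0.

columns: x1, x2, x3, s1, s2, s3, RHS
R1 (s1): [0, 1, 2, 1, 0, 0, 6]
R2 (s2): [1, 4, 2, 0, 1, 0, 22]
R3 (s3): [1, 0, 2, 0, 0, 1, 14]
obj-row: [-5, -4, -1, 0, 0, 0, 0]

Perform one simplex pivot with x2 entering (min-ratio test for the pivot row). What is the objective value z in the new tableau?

22

Ratio test on column x2 — row 1: 6/1 = 6; row 2: 22/4 = 11/2; row 3: entry 0 ≤ 0. Minimum is 11/2 at row 2 (s2 leaves); pivot element 4.
Pivot on row 2; the obj-row RHS becomes 0 − (-4)·(11/2) = 22.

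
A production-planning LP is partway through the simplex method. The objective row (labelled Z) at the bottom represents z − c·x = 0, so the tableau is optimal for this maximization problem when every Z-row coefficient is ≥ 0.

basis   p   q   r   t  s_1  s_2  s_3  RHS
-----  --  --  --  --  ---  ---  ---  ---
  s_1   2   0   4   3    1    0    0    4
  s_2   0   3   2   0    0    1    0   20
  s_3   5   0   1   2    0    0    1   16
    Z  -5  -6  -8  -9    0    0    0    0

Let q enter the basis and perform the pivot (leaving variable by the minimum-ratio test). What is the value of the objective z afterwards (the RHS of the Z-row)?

40

Ratio test on column q — row 1: entry 0 ≤ 0; row 2: 20/3 = 20/3; row 3: entry 0 ≤ 0. Minimum is 20/3 at row 2 (s_2 leaves); pivot element 3.
Pivot on row 2; the Z-row RHS becomes 0 − (-6)·(20/3) = 40.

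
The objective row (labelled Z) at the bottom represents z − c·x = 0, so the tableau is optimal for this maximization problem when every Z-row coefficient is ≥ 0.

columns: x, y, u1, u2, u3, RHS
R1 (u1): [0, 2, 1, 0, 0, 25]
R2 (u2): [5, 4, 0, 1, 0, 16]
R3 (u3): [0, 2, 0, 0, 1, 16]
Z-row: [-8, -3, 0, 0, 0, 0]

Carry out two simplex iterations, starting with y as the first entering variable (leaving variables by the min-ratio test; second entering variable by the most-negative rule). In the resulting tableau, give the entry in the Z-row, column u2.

8/5

Ratio test on column y — row 1: 25/2 = 25/2; row 2: 16/4 = 4; row 3: 16/2 = 8. Minimum is 4 at row 2 (u2 leaves); pivot element 4.
Divide row 2 by 4; eliminate column y from the other rows.
Second iteration: most negative Z-row entry is -17/4 in column x, so x enters.
Ratio test on column x — row 1: entry -5/2 ≤ 0; row 2: 4/(5/4) = 16/5; row 3: entry -5/2 ≤ 0. Minimum is 16/5 at row 2 (y leaves); pivot element 5/4.
Divide row 2 by 5/4; eliminate column x from the other rows.
After both pivots, the entry at the Z-row, column u2 is 8/5.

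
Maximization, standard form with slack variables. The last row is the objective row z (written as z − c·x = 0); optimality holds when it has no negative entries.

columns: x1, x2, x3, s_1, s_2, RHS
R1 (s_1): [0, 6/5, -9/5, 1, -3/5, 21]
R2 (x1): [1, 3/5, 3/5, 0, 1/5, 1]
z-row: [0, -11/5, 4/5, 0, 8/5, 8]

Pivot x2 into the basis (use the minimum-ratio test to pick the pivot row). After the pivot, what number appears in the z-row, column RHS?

Ratio test on column x2 — row 1: 21/(6/5) = 35/2; row 2: 1/(3/5) = 5/3. Minimum is 5/3 at row 2 (x1 leaves); pivot element 3/5.
Divide row 2 by 3/5; eliminate column x2 from the other rows.
z-row update in column RHS: 8 − (-11/5)·(5/3) = 35/3.

35/3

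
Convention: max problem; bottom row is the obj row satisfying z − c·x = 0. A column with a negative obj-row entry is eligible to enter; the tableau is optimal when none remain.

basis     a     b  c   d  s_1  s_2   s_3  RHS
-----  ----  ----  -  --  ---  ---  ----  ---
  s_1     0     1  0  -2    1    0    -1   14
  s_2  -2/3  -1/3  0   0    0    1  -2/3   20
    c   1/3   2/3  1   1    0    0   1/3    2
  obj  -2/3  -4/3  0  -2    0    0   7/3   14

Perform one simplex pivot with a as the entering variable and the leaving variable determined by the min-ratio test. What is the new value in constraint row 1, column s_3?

-1

Ratio test on column a — row 1: entry 0 ≤ 0; row 2: entry -2/3 ≤ 0; row 3: 2/(1/3) = 6. Minimum is 6 at row 3 (c leaves); pivot element 1/3.
Divide row 3 by 1/3; eliminate column a from the other rows.
Row 1 update in column s_3: -1 − 0·1 = -1.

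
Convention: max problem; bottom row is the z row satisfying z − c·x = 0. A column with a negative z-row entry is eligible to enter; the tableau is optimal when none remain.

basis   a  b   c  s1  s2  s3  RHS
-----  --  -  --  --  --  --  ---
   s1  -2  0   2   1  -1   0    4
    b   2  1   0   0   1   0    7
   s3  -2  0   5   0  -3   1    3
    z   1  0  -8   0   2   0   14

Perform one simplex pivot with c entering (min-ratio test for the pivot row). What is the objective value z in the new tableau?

94/5

Ratio test on column c — row 1: 4/2 = 2; row 2: entry 0 ≤ 0; row 3: 3/5 = 3/5. Minimum is 3/5 at row 3 (s3 leaves); pivot element 5.
Pivot on row 3; the z-row RHS becomes 14 − (-8)·(3/5) = 94/5.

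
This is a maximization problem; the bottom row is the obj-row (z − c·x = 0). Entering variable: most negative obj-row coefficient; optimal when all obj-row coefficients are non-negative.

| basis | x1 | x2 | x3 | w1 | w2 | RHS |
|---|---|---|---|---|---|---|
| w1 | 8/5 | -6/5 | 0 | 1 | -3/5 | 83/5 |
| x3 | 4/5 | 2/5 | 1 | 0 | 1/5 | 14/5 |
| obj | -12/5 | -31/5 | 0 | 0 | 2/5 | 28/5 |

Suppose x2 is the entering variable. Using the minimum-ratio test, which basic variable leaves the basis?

x3

Column x2 entries and ratios — w1: -6/5 ≤ 0, skip; x3: (14/5)/(2/5) = 7.
Smallest ratio is 7 in the row of x3, so x3 leaves.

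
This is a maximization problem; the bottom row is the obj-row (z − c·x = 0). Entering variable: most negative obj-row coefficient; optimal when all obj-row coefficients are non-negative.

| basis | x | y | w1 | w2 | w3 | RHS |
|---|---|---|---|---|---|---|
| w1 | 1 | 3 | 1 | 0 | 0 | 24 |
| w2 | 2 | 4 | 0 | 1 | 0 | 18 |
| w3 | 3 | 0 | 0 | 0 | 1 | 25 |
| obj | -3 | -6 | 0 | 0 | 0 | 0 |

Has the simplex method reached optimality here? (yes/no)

no

The obj-row has a negative entry -6 in column y, so it is not optimal.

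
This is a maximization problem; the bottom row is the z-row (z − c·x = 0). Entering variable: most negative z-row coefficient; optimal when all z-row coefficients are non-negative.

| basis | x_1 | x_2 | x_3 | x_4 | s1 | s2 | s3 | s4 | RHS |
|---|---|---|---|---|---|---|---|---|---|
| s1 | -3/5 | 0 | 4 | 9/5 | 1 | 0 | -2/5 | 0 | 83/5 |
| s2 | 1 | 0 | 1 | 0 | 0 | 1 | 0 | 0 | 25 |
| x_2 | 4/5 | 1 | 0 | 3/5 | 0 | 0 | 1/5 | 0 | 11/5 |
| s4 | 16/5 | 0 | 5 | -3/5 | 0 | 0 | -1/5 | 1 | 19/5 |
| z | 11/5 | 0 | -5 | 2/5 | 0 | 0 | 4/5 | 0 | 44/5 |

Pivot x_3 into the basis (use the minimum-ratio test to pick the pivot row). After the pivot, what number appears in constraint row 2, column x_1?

Ratio test on column x_3 — row 1: (83/5)/4 = 83/20; row 2: 25/1 = 25; row 3: entry 0 ≤ 0; row 4: (19/5)/5 = 19/25. Minimum is 19/25 at row 4 (s4 leaves); pivot element 5.
Divide row 4 by 5; eliminate column x_3 from the other rows.
Row 2 update in column x_1: 1 − 1·(16/25) = 9/25.

9/25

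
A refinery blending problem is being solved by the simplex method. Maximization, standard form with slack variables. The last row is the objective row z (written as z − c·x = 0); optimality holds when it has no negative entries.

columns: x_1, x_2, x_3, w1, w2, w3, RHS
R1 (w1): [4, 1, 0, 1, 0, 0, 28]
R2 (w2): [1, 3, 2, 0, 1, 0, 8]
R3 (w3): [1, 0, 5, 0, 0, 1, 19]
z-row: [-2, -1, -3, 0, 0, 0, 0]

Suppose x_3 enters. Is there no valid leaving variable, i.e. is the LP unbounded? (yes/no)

Column x_3 has positive entries in row(s) 2, 3, so the ratio test bounds it — not unbounded.

no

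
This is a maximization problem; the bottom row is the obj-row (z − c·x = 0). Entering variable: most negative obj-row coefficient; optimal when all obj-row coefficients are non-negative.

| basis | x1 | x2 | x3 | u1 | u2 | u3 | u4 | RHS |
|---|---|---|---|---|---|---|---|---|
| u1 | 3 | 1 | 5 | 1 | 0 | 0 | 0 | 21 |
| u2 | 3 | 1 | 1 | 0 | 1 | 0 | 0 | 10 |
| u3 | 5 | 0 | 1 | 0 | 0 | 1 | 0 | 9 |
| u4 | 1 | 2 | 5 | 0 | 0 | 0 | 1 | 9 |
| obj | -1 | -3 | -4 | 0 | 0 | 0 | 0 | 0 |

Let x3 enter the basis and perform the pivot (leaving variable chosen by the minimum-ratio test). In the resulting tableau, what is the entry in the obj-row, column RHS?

36/5

Ratio test on column x3 — row 1: 21/5 = 21/5; row 2: 10/1 = 10; row 3: 9/1 = 9; row 4: 9/5 = 9/5. Minimum is 9/5 at row 4 (u4 leaves); pivot element 5.
Divide row 4 by 5; eliminate column x3 from the other rows.
obj-row update in column RHS: 0 − (-4)·(9/5) = 36/5.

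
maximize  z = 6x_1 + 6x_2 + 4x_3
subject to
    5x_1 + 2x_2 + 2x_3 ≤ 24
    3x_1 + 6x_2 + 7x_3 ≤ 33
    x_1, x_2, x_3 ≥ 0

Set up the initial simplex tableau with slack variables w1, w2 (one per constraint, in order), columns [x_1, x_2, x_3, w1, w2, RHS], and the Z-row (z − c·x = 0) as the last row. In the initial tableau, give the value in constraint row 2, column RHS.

The RHS of constraint 2 is b_2 = 33.

33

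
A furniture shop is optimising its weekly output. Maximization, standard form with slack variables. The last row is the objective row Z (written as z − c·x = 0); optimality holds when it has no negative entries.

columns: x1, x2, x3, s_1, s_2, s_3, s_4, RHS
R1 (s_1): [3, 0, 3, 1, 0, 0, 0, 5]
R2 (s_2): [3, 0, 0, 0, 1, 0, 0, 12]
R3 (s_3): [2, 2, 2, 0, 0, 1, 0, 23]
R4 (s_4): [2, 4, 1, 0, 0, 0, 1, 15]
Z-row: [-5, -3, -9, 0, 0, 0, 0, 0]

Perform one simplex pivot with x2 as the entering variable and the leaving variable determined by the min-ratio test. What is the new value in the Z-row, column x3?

Ratio test on column x2 — row 1: entry 0 ≤ 0; row 2: entry 0 ≤ 0; row 3: 23/2 = 23/2; row 4: 15/4 = 15/4. Minimum is 15/4 at row 4 (s_4 leaves); pivot element 4.
Divide row 4 by 4; eliminate column x2 from the other rows.
Z-row update in column x3: -9 − (-3)·(1/4) = -33/4.

-33/4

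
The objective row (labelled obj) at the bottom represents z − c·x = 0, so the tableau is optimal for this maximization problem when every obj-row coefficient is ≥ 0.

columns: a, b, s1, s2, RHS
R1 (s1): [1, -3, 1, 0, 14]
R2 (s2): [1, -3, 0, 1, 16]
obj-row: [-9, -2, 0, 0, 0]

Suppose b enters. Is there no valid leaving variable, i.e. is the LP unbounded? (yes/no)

Every constraint-row entry in column b is ≤ 0, so increasing b is unbounded.

yes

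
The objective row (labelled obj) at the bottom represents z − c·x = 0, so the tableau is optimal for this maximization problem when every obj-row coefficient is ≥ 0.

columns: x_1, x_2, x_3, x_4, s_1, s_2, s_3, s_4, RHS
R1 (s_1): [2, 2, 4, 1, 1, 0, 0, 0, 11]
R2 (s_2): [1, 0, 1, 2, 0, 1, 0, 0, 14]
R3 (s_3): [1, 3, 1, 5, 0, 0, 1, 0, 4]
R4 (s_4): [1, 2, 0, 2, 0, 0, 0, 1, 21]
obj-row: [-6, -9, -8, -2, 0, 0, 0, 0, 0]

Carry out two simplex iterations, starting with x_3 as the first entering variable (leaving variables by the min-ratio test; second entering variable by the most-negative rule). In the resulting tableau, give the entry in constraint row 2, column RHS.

23/2

Ratio test on column x_3 — row 1: 11/4 = 11/4; row 2: 14/1 = 14; row 3: 4/1 = 4; row 4: entry 0 ≤ 0. Minimum is 11/4 at row 1 (s_1 leaves); pivot element 4.
Divide row 1 by 4; eliminate column x_3 from the other rows.
Second iteration: most negative obj-row entry is -5 in column x_2, so x_2 enters.
Ratio test on column x_2 — row 1: (11/4)/(1/2) = 11/2; row 2: entry -1/2 ≤ 0; row 3: (5/4)/(5/2) = 1/2; row 4: 21/2 = 21/2. Minimum is 1/2 at row 3 (s_3 leaves); pivot element 5/2.
Divide row 3 by 5/2; eliminate column x_2 from the other rows.
After both pivots, the entry at constraint row 2, column RHS is 23/2.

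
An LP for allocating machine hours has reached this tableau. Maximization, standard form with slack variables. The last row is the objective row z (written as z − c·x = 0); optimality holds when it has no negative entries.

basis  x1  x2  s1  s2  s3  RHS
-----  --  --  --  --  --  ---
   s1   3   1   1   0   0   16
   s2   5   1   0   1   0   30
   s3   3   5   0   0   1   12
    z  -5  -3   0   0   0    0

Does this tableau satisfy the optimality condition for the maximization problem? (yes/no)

no

The z-row has a negative entry -5 in column x1, so it is not optimal.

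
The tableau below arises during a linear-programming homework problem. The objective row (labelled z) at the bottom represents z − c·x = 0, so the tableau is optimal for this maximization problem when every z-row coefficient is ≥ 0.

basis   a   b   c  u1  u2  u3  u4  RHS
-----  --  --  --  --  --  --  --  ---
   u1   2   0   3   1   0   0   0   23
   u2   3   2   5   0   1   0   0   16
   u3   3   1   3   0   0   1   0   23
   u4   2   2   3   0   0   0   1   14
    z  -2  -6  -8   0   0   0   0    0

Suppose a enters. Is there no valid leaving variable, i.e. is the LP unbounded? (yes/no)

no

Column a has positive entries in row(s) 1, 2, 3, 4, so the ratio test bounds it — not unbounded.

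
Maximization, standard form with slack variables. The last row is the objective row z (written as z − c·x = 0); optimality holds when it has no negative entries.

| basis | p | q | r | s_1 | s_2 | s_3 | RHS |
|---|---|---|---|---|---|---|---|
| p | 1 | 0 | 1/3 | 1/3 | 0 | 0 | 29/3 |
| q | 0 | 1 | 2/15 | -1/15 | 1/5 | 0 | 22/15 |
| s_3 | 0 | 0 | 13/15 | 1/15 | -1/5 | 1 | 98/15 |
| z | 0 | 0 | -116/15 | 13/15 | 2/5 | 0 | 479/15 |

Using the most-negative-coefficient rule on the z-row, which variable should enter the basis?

Negative z-row entries: r: -116/15.
The most negative is -116/15 in column r, so r enters.

r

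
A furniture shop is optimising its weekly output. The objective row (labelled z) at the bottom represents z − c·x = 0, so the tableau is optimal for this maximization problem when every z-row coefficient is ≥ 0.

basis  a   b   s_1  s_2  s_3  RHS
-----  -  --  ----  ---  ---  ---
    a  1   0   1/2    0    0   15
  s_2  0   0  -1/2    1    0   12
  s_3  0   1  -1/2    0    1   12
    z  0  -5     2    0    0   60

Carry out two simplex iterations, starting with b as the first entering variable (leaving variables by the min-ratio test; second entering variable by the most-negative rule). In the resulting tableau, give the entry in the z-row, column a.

1

Ratio test on column b — row 1: entry 0 ≤ 0; row 2: entry 0 ≤ 0; row 3: 12/1 = 12. Minimum is 12 at row 3 (s_3 leaves); pivot element 1.
Divide row 3 by 1; eliminate column b from the other rows.
Second iteration: most negative z-row entry is -1/2 in column s_1, so s_1 enters.
Ratio test on column s_1 — row 1: 15/(1/2) = 30; row 2: entry -1/2 ≤ 0; row 3: entry -1/2 ≤ 0. Minimum is 30 at row 1 (a leaves); pivot element 1/2.
Divide row 1 by 1/2; eliminate column s_1 from the other rows.
After both pivots, the entry at the z-row, column a is 1.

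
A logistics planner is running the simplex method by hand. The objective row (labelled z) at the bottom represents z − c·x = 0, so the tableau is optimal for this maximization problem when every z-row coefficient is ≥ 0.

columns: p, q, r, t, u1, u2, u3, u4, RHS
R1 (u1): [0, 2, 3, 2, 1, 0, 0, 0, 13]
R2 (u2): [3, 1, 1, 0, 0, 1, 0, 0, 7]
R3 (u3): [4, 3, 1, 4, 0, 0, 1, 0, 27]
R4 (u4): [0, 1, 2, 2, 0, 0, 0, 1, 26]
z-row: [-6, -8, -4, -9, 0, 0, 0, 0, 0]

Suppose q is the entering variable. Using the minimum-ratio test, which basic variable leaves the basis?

u1

Column q entries and ratios — u1: 13/2 = 13/2; u2: 7/1 = 7; u3: 27/3 = 9; u4: 26/1 = 26.
Smallest ratio is 13/2 in the row of u1, so u1 leaves.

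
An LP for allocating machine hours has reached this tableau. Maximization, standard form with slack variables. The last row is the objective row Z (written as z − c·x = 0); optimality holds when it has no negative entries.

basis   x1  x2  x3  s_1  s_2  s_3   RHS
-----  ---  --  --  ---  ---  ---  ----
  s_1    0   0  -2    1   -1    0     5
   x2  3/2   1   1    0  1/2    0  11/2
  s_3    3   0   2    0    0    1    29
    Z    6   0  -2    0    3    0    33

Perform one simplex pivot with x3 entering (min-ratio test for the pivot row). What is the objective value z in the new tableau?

44

Ratio test on column x3 — row 1: entry -2 ≤ 0; row 2: (11/2)/1 = 11/2; row 3: 29/2 = 29/2. Minimum is 11/2 at row 2 (x2 leaves); pivot element 1.
Pivot on row 2; the Z-row RHS becomes 33 − (-2)·(11/2) = 44.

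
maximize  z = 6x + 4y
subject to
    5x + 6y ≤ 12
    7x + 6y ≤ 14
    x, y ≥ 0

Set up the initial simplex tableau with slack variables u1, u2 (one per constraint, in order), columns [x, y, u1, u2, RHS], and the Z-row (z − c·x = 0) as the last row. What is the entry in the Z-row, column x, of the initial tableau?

The Z-row carries the negated objective coefficients: the x entry is -6.

-6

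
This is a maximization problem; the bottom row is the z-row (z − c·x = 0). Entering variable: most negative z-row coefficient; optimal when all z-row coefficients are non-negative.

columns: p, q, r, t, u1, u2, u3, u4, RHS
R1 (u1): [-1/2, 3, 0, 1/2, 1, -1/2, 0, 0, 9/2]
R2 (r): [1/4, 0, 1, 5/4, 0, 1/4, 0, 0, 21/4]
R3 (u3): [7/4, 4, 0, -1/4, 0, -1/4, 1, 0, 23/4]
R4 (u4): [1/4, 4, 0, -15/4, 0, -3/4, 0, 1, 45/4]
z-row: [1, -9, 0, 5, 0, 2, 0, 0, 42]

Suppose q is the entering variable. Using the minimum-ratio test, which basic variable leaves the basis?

u3

Column q entries and ratios — u1: (9/2)/3 = 3/2; r: 0 ≤ 0, skip; u3: (23/4)/4 = 23/16; u4: (45/4)/4 = 45/16.
Smallest ratio is 23/16 in the row of u3, so u3 leaves.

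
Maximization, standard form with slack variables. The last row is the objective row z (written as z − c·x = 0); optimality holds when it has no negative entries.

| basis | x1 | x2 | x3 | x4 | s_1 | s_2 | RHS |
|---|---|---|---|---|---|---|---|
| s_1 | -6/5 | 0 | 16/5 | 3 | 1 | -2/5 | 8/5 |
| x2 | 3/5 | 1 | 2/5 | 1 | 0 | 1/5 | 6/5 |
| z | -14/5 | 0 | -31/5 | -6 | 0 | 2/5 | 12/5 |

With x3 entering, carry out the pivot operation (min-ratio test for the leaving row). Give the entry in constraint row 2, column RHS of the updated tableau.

1

Ratio test on column x3 — row 1: (8/5)/(16/5) = 1/2; row 2: (6/5)/(2/5) = 3. Minimum is 1/2 at row 1 (s_1 leaves); pivot element 16/5.
Divide row 1 by 16/5; eliminate column x3 from the other rows.
Row 2 update in column RHS: 6/5 − (2/5)·(1/2) = 1.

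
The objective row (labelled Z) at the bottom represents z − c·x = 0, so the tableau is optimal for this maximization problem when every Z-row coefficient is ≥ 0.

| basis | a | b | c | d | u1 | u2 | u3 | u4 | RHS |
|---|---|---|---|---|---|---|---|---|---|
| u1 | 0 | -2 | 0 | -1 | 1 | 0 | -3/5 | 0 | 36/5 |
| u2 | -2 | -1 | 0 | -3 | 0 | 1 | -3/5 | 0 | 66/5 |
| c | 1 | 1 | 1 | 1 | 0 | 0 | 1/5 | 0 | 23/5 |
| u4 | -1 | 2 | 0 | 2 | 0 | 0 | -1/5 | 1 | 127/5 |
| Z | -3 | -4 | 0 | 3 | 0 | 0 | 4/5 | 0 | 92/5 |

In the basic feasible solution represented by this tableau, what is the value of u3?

0

u3 is not in the basis, so in the current basic feasible solution u3 = 0.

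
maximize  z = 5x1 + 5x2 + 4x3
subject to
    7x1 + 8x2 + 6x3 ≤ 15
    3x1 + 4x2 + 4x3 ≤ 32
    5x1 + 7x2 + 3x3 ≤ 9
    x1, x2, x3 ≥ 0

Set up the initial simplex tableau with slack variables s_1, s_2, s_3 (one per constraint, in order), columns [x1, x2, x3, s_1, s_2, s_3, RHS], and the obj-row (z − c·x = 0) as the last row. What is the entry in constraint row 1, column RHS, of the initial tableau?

The RHS of constraint 1 is b_1 = 15.

15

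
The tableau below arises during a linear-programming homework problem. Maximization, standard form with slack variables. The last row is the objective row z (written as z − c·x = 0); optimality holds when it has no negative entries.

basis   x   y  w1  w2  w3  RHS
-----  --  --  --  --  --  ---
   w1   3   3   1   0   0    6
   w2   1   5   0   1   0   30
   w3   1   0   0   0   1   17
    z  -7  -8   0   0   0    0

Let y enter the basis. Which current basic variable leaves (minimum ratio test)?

Column y entries and ratios — w1: 6/3 = 2; w2: 30/5 = 6; w3: 0 ≤ 0, skip.
Smallest ratio is 2 in the row of w1, so w1 leaves.

w1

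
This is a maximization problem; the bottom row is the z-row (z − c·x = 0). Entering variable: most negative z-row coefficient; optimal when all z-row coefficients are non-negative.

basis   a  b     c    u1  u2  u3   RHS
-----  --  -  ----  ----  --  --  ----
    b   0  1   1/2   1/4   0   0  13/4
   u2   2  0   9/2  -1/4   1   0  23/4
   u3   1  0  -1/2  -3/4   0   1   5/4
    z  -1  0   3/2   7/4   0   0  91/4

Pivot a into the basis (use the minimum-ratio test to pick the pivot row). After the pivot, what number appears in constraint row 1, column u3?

Ratio test on column a — row 1: entry 0 ≤ 0; row 2: (23/4)/2 = 23/8; row 3: (5/4)/1 = 5/4. Minimum is 5/4 at row 3 (u3 leaves); pivot element 1.
Divide row 3 by 1; eliminate column a from the other rows.
Row 1 update in column u3: 0 − 0·1 = 0.

0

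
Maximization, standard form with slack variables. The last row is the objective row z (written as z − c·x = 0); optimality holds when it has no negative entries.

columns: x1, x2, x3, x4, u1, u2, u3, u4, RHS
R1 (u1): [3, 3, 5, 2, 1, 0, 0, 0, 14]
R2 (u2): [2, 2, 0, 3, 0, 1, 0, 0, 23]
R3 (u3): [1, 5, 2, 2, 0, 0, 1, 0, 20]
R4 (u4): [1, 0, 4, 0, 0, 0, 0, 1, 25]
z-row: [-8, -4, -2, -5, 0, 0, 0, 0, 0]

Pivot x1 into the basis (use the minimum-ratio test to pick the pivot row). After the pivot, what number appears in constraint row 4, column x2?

Ratio test on column x1 — row 1: 14/3 = 14/3; row 2: 23/2 = 23/2; row 3: 20/1 = 20; row 4: 25/1 = 25. Minimum is 14/3 at row 1 (u1 leaves); pivot element 3.
Divide row 1 by 3; eliminate column x1 from the other rows.
Row 4 update in column x2: 0 − 1·1 = -1.

-1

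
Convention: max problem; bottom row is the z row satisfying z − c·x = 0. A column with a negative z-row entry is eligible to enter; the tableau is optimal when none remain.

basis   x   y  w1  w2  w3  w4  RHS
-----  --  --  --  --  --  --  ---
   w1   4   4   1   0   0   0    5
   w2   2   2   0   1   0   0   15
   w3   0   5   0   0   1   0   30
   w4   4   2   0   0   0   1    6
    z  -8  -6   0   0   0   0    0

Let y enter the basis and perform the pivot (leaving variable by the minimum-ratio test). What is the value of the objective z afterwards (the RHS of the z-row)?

Ratio test on column y — row 1: 5/4 = 5/4; row 2: 15/2 = 15/2; row 3: 30/5 = 6; row 4: 6/2 = 3. Minimum is 5/4 at row 1 (w1 leaves); pivot element 4.
Pivot on row 1; the z-row RHS becomes 0 − (-6)·(5/4) = 15/2.

15/2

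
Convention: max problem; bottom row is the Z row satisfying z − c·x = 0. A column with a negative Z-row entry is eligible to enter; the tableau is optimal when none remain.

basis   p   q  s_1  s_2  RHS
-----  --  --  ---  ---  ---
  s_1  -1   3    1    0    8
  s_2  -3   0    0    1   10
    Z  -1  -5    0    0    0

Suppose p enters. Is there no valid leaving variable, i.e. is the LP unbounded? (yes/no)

yes

Every constraint-row entry in column p is ≤ 0, so increasing p is unbounded.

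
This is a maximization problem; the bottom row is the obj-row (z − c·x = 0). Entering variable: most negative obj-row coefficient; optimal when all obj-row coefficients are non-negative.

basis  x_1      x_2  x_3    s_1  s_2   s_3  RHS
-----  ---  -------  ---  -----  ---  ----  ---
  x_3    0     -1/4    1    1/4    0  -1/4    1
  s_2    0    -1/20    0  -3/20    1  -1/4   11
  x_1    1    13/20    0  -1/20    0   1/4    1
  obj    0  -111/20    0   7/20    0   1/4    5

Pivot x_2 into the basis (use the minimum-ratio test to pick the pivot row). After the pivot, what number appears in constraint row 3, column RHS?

20/13

Ratio test on column x_2 — row 1: entry -1/4 ≤ 0; row 2: entry -1/20 ≤ 0; row 3: 1/(13/20) = 20/13. Minimum is 20/13 at row 3 (x_1 leaves); pivot element 13/20.
Divide row 3 by 13/20; eliminate column x_2 from the other rows.
In the new row 3, the RHS entry is the old entry divided by the pivot: 1/(13/20) = 20/13.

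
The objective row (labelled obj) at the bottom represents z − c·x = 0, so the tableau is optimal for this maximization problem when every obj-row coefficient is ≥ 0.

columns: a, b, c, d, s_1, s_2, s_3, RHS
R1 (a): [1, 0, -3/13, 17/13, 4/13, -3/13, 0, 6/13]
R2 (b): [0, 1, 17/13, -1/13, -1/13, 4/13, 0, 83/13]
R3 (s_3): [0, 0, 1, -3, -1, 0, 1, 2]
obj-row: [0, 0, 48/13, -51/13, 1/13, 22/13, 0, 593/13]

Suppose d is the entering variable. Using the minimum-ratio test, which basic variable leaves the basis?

Column d entries and ratios — a: (6/13)/(17/13) = 6/17; b: -1/13 ≤ 0, skip; s_3: -3 ≤ 0, skip.
Smallest ratio is 6/17 in the row of a, so a leaves.

a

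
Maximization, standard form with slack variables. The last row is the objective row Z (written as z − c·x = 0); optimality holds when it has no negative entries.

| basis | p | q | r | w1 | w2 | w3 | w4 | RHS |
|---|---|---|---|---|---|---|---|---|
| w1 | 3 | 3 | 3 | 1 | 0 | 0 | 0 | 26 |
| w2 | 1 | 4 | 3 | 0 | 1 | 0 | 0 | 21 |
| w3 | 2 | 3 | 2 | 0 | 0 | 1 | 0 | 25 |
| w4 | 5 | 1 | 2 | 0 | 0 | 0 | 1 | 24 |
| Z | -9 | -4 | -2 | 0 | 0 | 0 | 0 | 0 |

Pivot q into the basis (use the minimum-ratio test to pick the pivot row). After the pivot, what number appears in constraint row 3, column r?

Ratio test on column q — row 1: 26/3 = 26/3; row 2: 21/4 = 21/4; row 3: 25/3 = 25/3; row 4: 24/1 = 24. Minimum is 21/4 at row 2 (w2 leaves); pivot element 4.
Divide row 2 by 4; eliminate column q from the other rows.
Row 3 update in column r: 2 − 3·(3/4) = -1/4.

-1/4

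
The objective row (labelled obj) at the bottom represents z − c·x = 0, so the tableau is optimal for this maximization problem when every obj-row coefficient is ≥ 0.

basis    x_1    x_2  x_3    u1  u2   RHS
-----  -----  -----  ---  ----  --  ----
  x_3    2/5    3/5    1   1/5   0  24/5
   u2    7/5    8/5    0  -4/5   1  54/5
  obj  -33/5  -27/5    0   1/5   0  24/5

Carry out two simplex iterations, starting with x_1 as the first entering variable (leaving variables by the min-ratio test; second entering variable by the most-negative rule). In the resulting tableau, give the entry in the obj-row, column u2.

Ratio test on column x_1 — row 1: (24/5)/(2/5) = 12; row 2: (54/5)/(7/5) = 54/7. Minimum is 54/7 at row 2 (u2 leaves); pivot element 7/5.
Divide row 2 by 7/5; eliminate column x_1 from the other rows.
Second iteration: most negative obj-row entry is -25/7 in column u1, so u1 enters.
Ratio test on column u1 — row 1: (12/7)/(3/7) = 4; row 2: entry -4/7 ≤ 0. Minimum is 4 at row 1 (x_3 leaves); pivot element 3/7.
Divide row 1 by 3/7; eliminate column u1 from the other rows.
After both pivots, the entry at the obj-row, column u2 is 7/3.

7/3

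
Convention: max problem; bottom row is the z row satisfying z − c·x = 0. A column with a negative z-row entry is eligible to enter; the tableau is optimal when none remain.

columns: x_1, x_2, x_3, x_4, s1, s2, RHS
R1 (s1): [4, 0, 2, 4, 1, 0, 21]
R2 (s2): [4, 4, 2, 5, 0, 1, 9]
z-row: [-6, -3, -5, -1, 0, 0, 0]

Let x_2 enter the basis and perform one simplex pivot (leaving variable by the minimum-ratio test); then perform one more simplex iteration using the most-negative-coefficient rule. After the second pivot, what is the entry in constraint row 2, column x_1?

Ratio test on column x_2 — row 1: entry 0 ≤ 0; row 2: 9/4 = 9/4. Minimum is 9/4 at row 2 (s2 leaves); pivot element 4.
Divide row 2 by 4; eliminate column x_2 from the other rows.
Second iteration: most negative z-row entry is -7/2 in column x_3, so x_3 enters.
Ratio test on column x_3 — row 1: 21/2 = 21/2; row 2: (9/4)/(1/2) = 9/2. Minimum is 9/2 at row 2 (x_2 leaves); pivot element 1/2.
Divide row 2 by 1/2; eliminate column x_3 from the other rows.
After both pivots, the entry at constraint row 2, column x_1 is 2.

2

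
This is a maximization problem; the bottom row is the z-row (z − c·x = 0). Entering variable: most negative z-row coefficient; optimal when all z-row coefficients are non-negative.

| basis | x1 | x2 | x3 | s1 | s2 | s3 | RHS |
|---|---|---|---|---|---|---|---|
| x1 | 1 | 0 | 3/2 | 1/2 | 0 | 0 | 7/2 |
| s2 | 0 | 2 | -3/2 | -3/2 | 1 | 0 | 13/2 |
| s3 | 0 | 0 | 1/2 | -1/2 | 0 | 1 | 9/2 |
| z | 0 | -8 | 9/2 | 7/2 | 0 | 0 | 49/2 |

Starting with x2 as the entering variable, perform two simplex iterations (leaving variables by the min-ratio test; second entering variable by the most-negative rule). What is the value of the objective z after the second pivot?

Ratio test on column x2 — row 1: entry 0 ≤ 0; row 2: (13/2)/2 = 13/4; row 3: entry 0 ≤ 0. Minimum is 13/4 at row 2 (s2 leaves); pivot element 2.
Pivot on row 2; the z-row RHS becomes 49/2 − (-8)·(13/4) = 101/2.
Next entering variable (most negative z-row entry -5/2): s1.
Ratio test on column s1 — row 1: (7/2)/(1/2) = 7; row 2: entry -3/4 ≤ 0; row 3: entry -1/2 ≤ 0. Minimum is 7 at row 1 (x1 leaves); pivot element 1/2.
After the second pivot the z-row RHS is 101/2 − (-5/2)·7 = 68.

68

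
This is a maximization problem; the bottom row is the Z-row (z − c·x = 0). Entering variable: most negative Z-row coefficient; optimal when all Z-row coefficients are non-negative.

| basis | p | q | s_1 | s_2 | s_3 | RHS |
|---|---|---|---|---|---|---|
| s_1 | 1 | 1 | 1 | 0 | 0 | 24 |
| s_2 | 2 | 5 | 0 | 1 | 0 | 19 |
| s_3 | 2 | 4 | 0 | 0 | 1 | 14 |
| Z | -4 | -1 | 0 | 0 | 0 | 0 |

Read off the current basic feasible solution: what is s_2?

19

s_2 is basic (row 2); its value is the RHS of that row, 19.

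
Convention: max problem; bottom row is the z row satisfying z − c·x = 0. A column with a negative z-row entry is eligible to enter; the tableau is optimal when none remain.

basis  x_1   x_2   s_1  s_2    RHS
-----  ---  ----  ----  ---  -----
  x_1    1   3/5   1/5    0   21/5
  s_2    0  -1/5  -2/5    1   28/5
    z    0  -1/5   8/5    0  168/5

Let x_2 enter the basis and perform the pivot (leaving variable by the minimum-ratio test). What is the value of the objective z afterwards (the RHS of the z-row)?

Ratio test on column x_2 — row 1: (21/5)/(3/5) = 7; row 2: entry -1/5 ≤ 0. Minimum is 7 at row 1 (x_1 leaves); pivot element 3/5.
Pivot on row 1; the z-row RHS becomes 168/5 − (-1/5)·7 = 35.

35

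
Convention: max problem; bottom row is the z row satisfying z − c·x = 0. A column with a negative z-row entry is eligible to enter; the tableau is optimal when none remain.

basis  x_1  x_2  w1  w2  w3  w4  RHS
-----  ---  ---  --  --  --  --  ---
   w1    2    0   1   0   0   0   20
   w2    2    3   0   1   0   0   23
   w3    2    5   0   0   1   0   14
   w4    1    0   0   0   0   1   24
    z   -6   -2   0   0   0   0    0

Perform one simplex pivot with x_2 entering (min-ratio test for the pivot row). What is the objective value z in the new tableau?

Ratio test on column x_2 — row 1: entry 0 ≤ 0; row 2: 23/3 = 23/3; row 3: 14/5 = 14/5; row 4: entry 0 ≤ 0. Minimum is 14/5 at row 3 (w3 leaves); pivot element 5.
Pivot on row 3; the z-row RHS becomes 0 − (-2)·(14/5) = 28/5.

28/5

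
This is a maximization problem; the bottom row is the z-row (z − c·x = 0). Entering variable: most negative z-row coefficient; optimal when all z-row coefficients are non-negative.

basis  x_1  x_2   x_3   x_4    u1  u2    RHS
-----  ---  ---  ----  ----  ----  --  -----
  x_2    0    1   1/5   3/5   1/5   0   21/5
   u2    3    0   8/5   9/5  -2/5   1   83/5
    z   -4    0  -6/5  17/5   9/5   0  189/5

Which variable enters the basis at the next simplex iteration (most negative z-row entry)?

x_1

Negative z-row entries: x_1: -4, x_3: -6/5.
The most negative is -4 in column x_1, so x_1 enters.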